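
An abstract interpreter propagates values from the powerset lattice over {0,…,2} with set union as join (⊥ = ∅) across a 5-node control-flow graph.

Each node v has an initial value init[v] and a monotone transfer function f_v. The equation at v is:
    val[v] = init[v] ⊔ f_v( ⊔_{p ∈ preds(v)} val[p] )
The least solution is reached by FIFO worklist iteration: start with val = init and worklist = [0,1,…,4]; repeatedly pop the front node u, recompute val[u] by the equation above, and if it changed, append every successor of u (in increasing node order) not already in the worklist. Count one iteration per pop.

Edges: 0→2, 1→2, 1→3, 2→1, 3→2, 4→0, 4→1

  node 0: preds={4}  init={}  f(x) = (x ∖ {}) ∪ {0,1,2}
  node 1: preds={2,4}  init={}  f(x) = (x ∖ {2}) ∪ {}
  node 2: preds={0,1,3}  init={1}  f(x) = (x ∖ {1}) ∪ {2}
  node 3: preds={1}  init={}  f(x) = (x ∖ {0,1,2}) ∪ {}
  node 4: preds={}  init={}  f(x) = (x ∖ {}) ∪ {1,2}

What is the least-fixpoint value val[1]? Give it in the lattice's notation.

Iteration log — 9 steps:
  step 1. node 0  ⊔preds={}  new={0,1,2}  old={}  +wl: 
  step 2. node 1  ⊔preds={1}  new={1}  old={}  +wl: 
  step 3. node 2  ⊔preds={0,1,2}  new={0,1,2}  old={1}  +wl: 1
  step 4. node 3  ⊔preds={1}  new={}  stable
  step 5. node 4  ⊔preds={}  new={1,2}  old={}  +wl: 0
  step 6. node 1  ⊔preds={0,1,2}  new={0,1}  old={1}  +wl: 2,3
  step 7. node 0  ⊔preds={1,2}  new={0,1,2}  stable
  step 8. node 2  ⊔preds={0,1,2}  new={0,1,2}  stable
  step 9. node 3  ⊔preds={0,1}  new={}  stable

Least fixpoint reached:
  node 0: {0,1,2}
  node 1: {0,1}
  node 2: {0,1,2}
  node 3: {}
  node 4: {1,2}

{0,1}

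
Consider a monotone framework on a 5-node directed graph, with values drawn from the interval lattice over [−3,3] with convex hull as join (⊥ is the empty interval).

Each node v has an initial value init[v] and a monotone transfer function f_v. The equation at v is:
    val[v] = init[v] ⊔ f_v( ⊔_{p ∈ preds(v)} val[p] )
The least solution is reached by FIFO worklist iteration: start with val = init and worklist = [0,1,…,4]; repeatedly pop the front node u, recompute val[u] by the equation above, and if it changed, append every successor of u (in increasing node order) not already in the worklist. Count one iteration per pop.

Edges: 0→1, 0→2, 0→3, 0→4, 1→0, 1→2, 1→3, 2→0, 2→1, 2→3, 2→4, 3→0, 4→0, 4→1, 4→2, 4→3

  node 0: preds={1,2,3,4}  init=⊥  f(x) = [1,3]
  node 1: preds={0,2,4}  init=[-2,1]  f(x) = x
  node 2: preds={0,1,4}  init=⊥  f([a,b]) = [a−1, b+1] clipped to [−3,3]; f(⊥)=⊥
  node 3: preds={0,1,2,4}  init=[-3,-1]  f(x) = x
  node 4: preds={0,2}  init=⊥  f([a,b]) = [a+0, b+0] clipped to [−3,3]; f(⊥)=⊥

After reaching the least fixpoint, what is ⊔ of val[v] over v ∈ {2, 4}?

[-3,3]

Worklist (10 pops):
  #1 pop 0: in=[-3,1] → [1,3] (was ⊥); enqueue []
  #2 pop 1: in=[1,3] → [-2,3] (was [-2,1]); enqueue [0]
  #3 pop 2: in=[-2,3] → [-3,3] (was ⊥); enqueue [1]
  #4 pop 3: in=[-3,3] → [-3,3] (was [-3,-1]); enqueue []
  #5 pop 4: in=[-3,3] → [-3,3] (was ⊥); enqueue [2,3]
  #6 pop 0: in=[-3,3] → [1,3] (no change)
  #7 pop 1: in=[-3,3] → [-3,3] (was [-2,3]); enqueue [0]
  #8 pop 2: in=[-3,3] → [-3,3] (no change)
  #9 pop 3: in=[-3,3] → [-3,3] (no change)
  #10 pop 0: in=[-3,3] → [1,3] (no change)

Fixpoint:
  val[0] = [1,3]
  val[1] = [-3,3]
  val[2] = [-3,3]
  val[3] = [-3,3]
  val[4] = [-3,3]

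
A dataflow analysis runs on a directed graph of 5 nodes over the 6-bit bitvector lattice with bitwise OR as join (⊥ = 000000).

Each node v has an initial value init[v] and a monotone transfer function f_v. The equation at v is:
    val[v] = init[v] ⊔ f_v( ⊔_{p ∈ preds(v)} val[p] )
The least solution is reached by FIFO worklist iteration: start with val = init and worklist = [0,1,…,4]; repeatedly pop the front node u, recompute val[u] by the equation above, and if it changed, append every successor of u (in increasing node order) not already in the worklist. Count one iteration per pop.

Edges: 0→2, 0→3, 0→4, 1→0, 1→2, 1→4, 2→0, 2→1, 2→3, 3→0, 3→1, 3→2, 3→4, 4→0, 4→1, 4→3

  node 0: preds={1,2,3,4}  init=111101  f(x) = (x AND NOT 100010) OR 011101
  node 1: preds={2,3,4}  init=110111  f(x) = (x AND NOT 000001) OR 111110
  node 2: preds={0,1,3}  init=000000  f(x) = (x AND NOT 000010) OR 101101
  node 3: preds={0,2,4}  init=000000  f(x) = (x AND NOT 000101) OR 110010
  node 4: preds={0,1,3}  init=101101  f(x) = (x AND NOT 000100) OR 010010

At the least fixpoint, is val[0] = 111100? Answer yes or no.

no

Trace (9 dequeues):
  [1] u=0 | in 111111 | out 111101 | ==
  [2] u=1 | in 101101 | out 111111 | prev 110111 | push {0}
  [3] u=2 | in 111111 | out 111101 | prev 000000 | push {1}
  [4] u=3 | in 111101 | out 111010 | prev 000000 | push {2}
  [5] u=4 | in 111111 | out 111111 | prev 101101 | push {3}
  [6] u=0 | in 111111 | out 111101 | ==
  [7] u=1 | in 111111 | out 111111 | ==
  [8] u=2 | in 111111 | out 111101 | ==
  [9] u=3 | in 111111 | out 111010 | ==

Converged values:
  [0] 111101
  [1] 111111
  [2] 111101
  [3] 111010
  [4] 111111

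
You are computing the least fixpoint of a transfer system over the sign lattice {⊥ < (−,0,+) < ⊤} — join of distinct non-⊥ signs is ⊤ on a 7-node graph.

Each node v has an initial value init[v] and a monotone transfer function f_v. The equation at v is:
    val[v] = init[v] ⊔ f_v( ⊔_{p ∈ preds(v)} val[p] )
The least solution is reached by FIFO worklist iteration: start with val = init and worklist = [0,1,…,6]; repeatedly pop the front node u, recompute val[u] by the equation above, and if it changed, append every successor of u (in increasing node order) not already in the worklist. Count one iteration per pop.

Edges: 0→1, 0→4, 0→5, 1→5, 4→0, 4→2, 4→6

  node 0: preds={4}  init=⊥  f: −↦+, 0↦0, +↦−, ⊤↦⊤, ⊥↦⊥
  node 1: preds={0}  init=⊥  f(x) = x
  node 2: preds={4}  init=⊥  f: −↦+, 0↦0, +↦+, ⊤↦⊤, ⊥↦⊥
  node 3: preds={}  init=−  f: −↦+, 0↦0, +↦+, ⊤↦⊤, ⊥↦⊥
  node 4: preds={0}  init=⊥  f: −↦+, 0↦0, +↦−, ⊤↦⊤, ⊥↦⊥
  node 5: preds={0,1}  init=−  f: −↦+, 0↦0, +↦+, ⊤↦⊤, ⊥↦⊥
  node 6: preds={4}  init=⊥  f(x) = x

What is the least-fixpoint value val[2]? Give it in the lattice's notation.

⊥

Trace (7 dequeues):
  [1] u=0 | in ⊥ | out ⊥ | ==
  [2] u=1 | in ⊥ | out ⊥ | ==
  [3] u=2 | in ⊥ | out ⊥ | ==
  [4] u=3 | in ⊥ | out − | ==
  [5] u=4 | in ⊥ | out ⊥ | ==
  [6] u=5 | in ⊥ | out − | ==
  [7] u=6 | in ⊥ | out ⊥ | ==

Converged values:
  [0] ⊥
  [1] ⊥
  [2] ⊥
  [3] −
  [4] ⊥
  [5] −
  [6] ⊥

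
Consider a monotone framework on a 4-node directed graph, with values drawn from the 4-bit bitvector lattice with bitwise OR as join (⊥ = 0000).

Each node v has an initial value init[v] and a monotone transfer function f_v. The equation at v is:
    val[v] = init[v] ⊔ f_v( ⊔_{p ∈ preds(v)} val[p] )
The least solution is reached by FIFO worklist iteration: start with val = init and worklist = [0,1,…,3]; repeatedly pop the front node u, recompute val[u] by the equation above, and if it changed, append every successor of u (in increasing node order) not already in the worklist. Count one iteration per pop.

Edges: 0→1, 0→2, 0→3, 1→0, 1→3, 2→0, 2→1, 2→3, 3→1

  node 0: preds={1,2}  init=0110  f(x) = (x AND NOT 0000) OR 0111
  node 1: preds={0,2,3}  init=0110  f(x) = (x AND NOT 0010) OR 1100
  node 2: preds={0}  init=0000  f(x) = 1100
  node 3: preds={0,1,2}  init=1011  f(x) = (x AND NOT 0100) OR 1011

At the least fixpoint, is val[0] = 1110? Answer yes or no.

no

Trace (8 dequeues):
  [1] u=0 | in 0110 | out 0111 | prev 0110 | push {}
  [2] u=1 | in 1111 | out 1111 | prev 0110 | push {0}
  [3] u=2 | in 0111 | out 1100 | prev 0000 | push {1}
  [4] u=3 | in 1111 | out 1011 | ==
  [5] u=0 | in 1111 | out 1111 | prev 0111 | push {2,3}
  [6] u=1 | in 1111 | out 1111 | ==
  [7] u=2 | in 1111 | out 1100 | ==
  [8] u=3 | in 1111 | out 1011 | ==

Converged values:
  [0] 1111
  [1] 1111
  [2] 1100
  [3] 1011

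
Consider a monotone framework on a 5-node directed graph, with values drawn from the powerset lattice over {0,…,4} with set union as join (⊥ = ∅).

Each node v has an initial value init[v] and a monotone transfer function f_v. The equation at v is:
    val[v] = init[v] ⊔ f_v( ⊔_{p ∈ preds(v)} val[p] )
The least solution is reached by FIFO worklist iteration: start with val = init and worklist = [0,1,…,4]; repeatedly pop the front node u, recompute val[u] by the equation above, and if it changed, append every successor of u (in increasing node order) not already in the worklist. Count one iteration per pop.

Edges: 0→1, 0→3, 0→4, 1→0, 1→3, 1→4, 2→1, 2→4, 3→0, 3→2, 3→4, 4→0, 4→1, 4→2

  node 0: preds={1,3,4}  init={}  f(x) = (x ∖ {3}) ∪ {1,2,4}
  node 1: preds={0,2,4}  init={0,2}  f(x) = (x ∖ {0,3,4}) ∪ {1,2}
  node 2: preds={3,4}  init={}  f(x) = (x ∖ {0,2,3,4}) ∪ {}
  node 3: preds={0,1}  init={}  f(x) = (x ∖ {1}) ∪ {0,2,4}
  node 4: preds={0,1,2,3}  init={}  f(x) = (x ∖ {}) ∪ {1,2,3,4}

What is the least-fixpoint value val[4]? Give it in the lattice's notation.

{0,1,2,3,4}

Iteration log — 9 steps:
  step 1. node 0  ⊔preds={0,2}  new={0,1,2,4}  old={}  +wl: 
  step 2. node 1  ⊔preds={0,1,2,4}  new={0,1,2}  old={0,2}  +wl: 0
  step 3. node 2  ⊔preds={}  new={}  stable
  step 4. node 3  ⊔preds={0,1,2,4}  new={0,2,4}  old={}  +wl: 2
  step 5. node 4  ⊔preds={0,1,2,4}  new={0,1,2,3,4}  old={}  +wl: 1
  step 6. node 0  ⊔preds={0,1,2,3,4}  new={0,1,2,4}  stable
  step 7. node 2  ⊔preds={0,1,2,3,4}  new={1}  old={}  +wl: 4
  step 8. node 1  ⊔preds={0,1,2,3,4}  new={0,1,2}  stable
  step 9. node 4  ⊔preds={0,1,2,4}  new={0,1,2,3,4}  stable

Least fixpoint reached:
  node 0: {0,1,2,4}
  node 1: {0,1,2}
  node 2: {1}
  node 3: {0,2,4}
  node 4: {0,1,2,3,4}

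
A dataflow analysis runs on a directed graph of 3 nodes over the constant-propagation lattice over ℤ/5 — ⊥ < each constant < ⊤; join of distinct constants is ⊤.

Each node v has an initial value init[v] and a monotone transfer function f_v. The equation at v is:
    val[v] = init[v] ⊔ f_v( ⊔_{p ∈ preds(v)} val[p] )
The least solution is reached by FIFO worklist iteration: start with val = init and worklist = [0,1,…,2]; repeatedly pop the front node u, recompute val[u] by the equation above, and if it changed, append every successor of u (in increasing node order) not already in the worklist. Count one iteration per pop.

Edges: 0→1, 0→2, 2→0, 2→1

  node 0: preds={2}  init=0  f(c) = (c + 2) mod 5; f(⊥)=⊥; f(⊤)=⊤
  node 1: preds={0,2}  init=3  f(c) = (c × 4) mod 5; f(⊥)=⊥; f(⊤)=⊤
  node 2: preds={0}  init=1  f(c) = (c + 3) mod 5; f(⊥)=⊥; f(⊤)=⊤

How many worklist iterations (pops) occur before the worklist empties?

5

Trace (5 dequeues):
  [1] u=0 | in 1 | out ⊤ | prev 0 | push {}
  [2] u=1 | in ⊤ | out ⊤ | prev 3 | push {}
  [3] u=2 | in ⊤ | out ⊤ | prev 1 | push {0,1}
  [4] u=0 | in ⊤ | out ⊤ | ==
  [5] u=1 | in ⊤ | out ⊤ | ==

Converged values:
  [0] ⊤
  [1] ⊤
  [2] ⊤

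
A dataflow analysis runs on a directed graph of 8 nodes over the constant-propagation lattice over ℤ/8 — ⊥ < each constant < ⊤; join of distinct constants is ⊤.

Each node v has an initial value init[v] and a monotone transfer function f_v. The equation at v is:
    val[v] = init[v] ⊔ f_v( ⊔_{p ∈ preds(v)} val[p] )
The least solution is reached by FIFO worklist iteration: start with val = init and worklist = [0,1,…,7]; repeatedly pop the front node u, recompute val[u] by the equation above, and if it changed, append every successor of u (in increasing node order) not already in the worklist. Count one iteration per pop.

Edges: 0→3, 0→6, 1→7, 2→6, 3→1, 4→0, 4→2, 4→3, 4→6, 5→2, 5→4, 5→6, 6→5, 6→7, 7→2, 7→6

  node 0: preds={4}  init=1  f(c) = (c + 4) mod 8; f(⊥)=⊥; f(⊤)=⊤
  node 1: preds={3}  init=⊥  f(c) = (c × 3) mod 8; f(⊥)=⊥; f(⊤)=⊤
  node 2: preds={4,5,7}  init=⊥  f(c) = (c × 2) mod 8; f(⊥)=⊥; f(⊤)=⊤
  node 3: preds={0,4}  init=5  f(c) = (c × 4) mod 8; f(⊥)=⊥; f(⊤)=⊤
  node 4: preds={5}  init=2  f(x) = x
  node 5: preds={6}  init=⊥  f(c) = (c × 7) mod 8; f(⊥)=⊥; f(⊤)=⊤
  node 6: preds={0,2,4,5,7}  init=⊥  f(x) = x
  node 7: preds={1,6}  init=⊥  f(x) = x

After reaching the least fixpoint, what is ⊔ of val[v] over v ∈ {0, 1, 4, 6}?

Worklist (18 pops):
  #1 pop 0: in=2 → ⊤ (was 1); enqueue []
  #2 pop 1: in=5 → 7 (was ⊥); enqueue []
  #3 pop 2: in=2 → 4 (was ⊥); enqueue []
  #4 pop 3: in=⊤ → ⊤ (was 5); enqueue [1]
  #5 pop 4: in=⊥ → 2 (no change)
  #6 pop 5: in=⊥ → ⊥ (no change)
  #7 pop 6: in=⊤ → ⊤ (was ⊥); enqueue [5]
  #8 pop 7: in=⊤ → ⊤ (was ⊥); enqueue [2,6]
  #9 pop 1: in=⊤ → ⊤ (was 7); enqueue [7]
  #10 pop 5: in=⊤ → ⊤ (was ⊥); enqueue [4]
  #11 pop 2: in=⊤ → ⊤ (was 4); enqueue []
  #12 pop 6: in=⊤ → ⊤ (no change)
  #13 pop 7: in=⊤ → ⊤ (no change)
  #14 pop 4: in=⊤ → ⊤ (was 2); enqueue [0,2,3,6]
  #15 pop 0: in=⊤ → ⊤ (no change)
  #16 pop 2: in=⊤ → ⊤ (no change)
  #17 pop 3: in=⊤ → ⊤ (no change)
  #18 pop 6: in=⊤ → ⊤ (no change)

Fixpoint:
  val[0] = ⊤
  val[1] = ⊤
  val[2] = ⊤
  val[3] = ⊤
  val[4] = ⊤
  val[5] = ⊤
  val[6] = ⊤
  val[7] = ⊤

⊤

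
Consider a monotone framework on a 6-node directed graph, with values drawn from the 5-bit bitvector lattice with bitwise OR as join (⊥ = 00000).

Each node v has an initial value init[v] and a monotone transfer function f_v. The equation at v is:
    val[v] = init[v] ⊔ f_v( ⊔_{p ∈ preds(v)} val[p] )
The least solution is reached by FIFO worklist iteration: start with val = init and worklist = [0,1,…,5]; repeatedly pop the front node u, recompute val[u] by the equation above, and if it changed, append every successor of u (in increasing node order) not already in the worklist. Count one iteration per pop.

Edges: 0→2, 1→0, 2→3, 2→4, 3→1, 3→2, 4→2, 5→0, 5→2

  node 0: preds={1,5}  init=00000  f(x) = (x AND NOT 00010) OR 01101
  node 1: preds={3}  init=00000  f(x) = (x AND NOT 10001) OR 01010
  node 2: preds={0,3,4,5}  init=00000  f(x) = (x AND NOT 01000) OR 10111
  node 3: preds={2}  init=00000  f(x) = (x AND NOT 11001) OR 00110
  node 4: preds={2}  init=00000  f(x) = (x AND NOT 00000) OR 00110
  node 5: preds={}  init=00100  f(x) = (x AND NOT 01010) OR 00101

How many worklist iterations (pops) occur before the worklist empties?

Iteration log — 10 steps:
  step 1. node 0  ⊔preds=00100  new=01101  old=00000  +wl: 
  step 2. node 1  ⊔preds=00000  new=01010  old=00000  +wl: 0
  step 3. node 2  ⊔preds=01101  new=10111  old=00000  +wl: 
  step 4. node 3  ⊔preds=10111  new=00110  old=00000  +wl: 1,2
  step 5. node 4  ⊔preds=10111  new=10111  old=00000  +wl: 
  step 6. node 5  ⊔preds=00000  new=00101  old=00100  +wl: 
  step 7. node 0  ⊔preds=01111  new=01101  stable
  step 8. node 1  ⊔preds=00110  new=01110  old=01010  +wl: 0
  step 9. node 2  ⊔preds=11111  new=10111  stable
  step 10. node 0  ⊔preds=01111  new=01101  stable

Least fixpoint reached:
  node 0: 01101
  node 1: 01110
  node 2: 10111
  node 3: 00110
  node 4: 10111
  node 5: 00101

10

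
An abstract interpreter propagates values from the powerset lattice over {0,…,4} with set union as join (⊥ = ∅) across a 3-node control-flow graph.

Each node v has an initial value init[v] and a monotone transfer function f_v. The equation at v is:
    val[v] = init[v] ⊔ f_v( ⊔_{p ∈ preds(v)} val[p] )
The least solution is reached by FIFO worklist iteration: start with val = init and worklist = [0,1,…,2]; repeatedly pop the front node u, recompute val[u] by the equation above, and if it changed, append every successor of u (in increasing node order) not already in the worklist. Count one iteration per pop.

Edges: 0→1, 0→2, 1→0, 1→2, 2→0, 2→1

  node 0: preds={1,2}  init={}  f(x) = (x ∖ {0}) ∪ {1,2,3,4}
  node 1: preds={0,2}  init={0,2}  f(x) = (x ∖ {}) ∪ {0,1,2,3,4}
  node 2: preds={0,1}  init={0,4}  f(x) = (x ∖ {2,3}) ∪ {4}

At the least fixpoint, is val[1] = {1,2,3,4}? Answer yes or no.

Iteration log — 5 steps:
  step 1. node 0  ⊔preds={0,2,4}  new={1,2,3,4}  old={}  +wl: 
  step 2. node 1  ⊔preds={0,1,2,3,4}  new={0,1,2,3,4}  old={0,2}  +wl: 0
  step 3. node 2  ⊔preds={0,1,2,3,4}  new={0,1,4}  old={0,4}  +wl: 1
  step 4. node 0  ⊔preds={0,1,2,3,4}  new={1,2,3,4}  stable
  step 5. node 1  ⊔preds={0,1,2,3,4}  new={0,1,2,3,4}  stable

Least fixpoint reached:
  node 0: {1,2,3,4}
  node 1: {0,1,2,3,4}
  node 2: {0,1,4}

no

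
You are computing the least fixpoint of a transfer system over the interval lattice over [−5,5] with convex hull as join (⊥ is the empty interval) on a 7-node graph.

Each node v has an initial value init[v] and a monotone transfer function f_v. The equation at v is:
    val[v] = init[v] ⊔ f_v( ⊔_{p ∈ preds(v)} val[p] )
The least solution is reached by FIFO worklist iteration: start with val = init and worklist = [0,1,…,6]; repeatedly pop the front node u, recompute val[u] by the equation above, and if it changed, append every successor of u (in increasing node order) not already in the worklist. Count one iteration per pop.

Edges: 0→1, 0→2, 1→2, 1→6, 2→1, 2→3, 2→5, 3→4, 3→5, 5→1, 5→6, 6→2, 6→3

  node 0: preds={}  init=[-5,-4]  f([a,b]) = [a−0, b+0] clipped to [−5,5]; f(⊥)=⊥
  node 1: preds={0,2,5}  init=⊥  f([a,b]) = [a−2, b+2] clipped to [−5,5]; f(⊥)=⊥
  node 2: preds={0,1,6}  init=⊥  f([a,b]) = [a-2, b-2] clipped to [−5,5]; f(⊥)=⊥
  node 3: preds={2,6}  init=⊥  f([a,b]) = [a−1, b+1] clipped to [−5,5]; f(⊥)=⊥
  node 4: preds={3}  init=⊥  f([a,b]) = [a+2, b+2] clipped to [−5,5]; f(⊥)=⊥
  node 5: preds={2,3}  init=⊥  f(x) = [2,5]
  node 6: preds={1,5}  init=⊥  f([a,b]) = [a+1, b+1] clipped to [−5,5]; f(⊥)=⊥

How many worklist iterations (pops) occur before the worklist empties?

Worklist (14 pops):
  #1 pop 0: in=⊥ → [-5,-4] (no change)
  #2 pop 1: in=[-5,-4] → [-5,-2] (was ⊥); enqueue []
  #3 pop 2: in=[-5,-2] → [-5,-4] (was ⊥); enqueue [1]
  #4 pop 3: in=[-5,-4] → [-5,-3] (was ⊥); enqueue []
  #5 pop 4: in=[-5,-3] → [-3,-1] (was ⊥); enqueue []
  #6 pop 5: in=[-5,-3] → [2,5] (was ⊥); enqueue []
  #7 pop 6: in=[-5,5] → [-4,5] (was ⊥); enqueue [2,3]
  #8 pop 1: in=[-5,5] → [-5,5] (was [-5,-2]); enqueue [6]
  #9 pop 2: in=[-5,5] → [-5,3] (was [-5,-4]); enqueue [1,5]
  #10 pop 3: in=[-5,5] → [-5,5] (was [-5,-3]); enqueue [4]
  #11 pop 6: in=[-5,5] → [-4,5] (no change)
  #12 pop 1: in=[-5,5] → [-5,5] (no change)
  #13 pop 5: in=[-5,5] → [2,5] (no change)
  #14 pop 4: in=[-5,5] → [-3,5] (was [-3,-1]); enqueue []

Fixpoint:
  val[0] = [-5,-4]
  val[1] = [-5,5]
  val[2] = [-5,3]
  val[3] = [-5,5]
  val[4] = [-3,5]
  val[5] = [2,5]
  val[6] = [-4,5]

14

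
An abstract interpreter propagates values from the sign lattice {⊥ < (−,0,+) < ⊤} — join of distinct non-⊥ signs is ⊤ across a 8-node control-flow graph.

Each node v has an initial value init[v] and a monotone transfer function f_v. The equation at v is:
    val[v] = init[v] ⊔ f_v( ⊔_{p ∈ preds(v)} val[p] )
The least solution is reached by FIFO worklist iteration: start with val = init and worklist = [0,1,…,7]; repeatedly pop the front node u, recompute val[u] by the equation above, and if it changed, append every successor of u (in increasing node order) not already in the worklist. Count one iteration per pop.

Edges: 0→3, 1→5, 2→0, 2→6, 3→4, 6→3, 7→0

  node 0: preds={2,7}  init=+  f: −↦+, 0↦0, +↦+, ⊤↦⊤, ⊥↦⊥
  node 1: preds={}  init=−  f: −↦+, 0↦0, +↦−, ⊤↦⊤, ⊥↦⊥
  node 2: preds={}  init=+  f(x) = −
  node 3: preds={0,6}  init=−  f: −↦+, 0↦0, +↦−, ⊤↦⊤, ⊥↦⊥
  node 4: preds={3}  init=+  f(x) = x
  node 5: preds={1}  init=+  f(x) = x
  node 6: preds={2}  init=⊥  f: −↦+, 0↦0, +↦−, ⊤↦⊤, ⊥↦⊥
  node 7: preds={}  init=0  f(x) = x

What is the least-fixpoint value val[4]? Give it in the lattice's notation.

Trace (10 dequeues):
  [1] u=0 | in ⊤ | out ⊤ | prev + | push {}
  [2] u=1 | in ⊥ | out − | ==
  [3] u=2 | in ⊥ | out ⊤ | prev + | push {0}
  [4] u=3 | in ⊤ | out ⊤ | prev − | push {}
  [5] u=4 | in ⊤ | out ⊤ | prev + | push {}
  [6] u=5 | in − | out ⊤ | prev + | push {}
  [7] u=6 | in ⊤ | out ⊤ | prev ⊥ | push {3}
  [8] u=7 | in ⊥ | out 0 | ==
  [9] u=0 | in ⊤ | out ⊤ | ==
  [10] u=3 | in ⊤ | out ⊤ | ==

Converged values:
  [0] ⊤
  [1] −
  [2] ⊤
  [3] ⊤
  [4] ⊤
  [5] ⊤
  [6] ⊤
  [7] 0

⊤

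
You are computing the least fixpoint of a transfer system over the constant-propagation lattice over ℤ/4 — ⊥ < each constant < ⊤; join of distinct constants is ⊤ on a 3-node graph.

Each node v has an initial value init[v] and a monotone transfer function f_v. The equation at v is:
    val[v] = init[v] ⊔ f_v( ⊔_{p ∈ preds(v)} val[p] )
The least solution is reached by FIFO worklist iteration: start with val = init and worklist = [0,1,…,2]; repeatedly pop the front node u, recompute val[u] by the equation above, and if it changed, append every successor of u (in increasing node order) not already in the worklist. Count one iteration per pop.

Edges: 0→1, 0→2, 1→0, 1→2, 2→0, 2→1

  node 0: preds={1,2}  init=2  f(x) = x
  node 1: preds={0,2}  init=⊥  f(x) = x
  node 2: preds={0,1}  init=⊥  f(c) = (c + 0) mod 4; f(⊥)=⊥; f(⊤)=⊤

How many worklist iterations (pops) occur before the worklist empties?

5

Worklist (5 pops):
  #1 pop 0: in=⊥ → 2 (no change)
  #2 pop 1: in=2 → 2 (was ⊥); enqueue [0]
  #3 pop 2: in=2 → 2 (was ⊥); enqueue [1]
  #4 pop 0: in=2 → 2 (no change)
  #5 pop 1: in=2 → 2 (no change)

Fixpoint:
  val[0] = 2
  val[1] = 2
  val[2] = 2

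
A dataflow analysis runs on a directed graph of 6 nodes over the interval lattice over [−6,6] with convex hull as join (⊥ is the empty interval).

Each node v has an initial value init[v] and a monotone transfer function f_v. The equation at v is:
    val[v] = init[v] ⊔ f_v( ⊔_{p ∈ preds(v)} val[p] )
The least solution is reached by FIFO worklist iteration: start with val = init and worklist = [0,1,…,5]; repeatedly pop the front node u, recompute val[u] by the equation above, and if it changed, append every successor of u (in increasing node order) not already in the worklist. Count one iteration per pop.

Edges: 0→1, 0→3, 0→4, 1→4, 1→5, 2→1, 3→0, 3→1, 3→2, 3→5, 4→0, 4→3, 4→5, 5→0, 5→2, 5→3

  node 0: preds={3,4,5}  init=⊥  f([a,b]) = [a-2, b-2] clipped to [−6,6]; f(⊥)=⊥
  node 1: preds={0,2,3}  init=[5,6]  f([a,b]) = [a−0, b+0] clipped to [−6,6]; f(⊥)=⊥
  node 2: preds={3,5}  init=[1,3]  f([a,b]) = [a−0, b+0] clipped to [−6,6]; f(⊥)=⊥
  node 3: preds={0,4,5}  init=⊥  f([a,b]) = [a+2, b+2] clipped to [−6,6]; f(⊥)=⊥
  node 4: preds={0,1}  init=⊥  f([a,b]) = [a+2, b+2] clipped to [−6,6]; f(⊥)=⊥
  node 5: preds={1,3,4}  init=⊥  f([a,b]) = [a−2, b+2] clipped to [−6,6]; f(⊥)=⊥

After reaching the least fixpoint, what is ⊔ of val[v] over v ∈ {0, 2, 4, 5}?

[-6,6]

Worklist (25 pops):
  #1 pop 0: in=⊥ → ⊥ (no change)
  #2 pop 1: in=[1,3] → [1,6] (was [5,6]); enqueue []
  #3 pop 2: in=⊥ → [1,3] (no change)
  #4 pop 3: in=⊥ → ⊥ (no change)
  #5 pop 4: in=[1,6] → [3,6] (was ⊥); enqueue [0,3]
  #6 pop 5: in=[1,6] → [-1,6] (was ⊥); enqueue [2]
  #7 pop 0: in=[-1,6] → [-3,4] (was ⊥); enqueue [1,4]
  #8 pop 3: in=[-3,6] → [-1,6] (was ⊥); enqueue [0,5]
  #9 pop 2: in=[-1,6] → [-1,6] (was [1,3]); enqueue []
  #10 pop 1: in=[-3,6] → [-3,6] (was [1,6]); enqueue []
  #11 pop 4: in=[-3,6] → [-1,6] (was [3,6]); enqueue [3]
  #12 pop 0: in=[-1,6] → [-3,4] (no change)
  #13 pop 5: in=[-3,6] → [-5,6] (was [-1,6]); enqueue [0,2]
  #14 pop 3: in=[-5,6] → [-3,6] (was [-1,6]); enqueue [1,5]
  #15 pop 0: in=[-5,6] → [-6,4] (was [-3,4]); enqueue [3,4]
  #16 pop 2: in=[-5,6] → [-5,6] (was [-1,6]); enqueue []
  #17 pop 1: in=[-6,6] → [-6,6] (was [-3,6]); enqueue []
  #18 pop 5: in=[-6,6] → [-6,6] (was [-5,6]); enqueue [0,2]
  #19 pop 3: in=[-6,6] → [-4,6] (was [-3,6]); enqueue [1,5]
  #20 pop 4: in=[-6,6] → [-4,6] (was [-1,6]); enqueue [3]
  #21 pop 0: in=[-6,6] → [-6,4] (no change)
  #22 pop 2: in=[-6,6] → [-6,6] (was [-5,6]); enqueue []
  #23 pop 1: in=[-6,6] → [-6,6] (no change)
  #24 pop 5: in=[-6,6] → [-6,6] (no change)
  #25 pop 3: in=[-6,6] → [-4,6] (no change)

Fixpoint:
  val[0] = [-6,4]
  val[1] = [-6,6]
  val[2] = [-6,6]
  val[3] = [-4,6]
  val[4] = [-4,6]
  val[5] = [-6,6]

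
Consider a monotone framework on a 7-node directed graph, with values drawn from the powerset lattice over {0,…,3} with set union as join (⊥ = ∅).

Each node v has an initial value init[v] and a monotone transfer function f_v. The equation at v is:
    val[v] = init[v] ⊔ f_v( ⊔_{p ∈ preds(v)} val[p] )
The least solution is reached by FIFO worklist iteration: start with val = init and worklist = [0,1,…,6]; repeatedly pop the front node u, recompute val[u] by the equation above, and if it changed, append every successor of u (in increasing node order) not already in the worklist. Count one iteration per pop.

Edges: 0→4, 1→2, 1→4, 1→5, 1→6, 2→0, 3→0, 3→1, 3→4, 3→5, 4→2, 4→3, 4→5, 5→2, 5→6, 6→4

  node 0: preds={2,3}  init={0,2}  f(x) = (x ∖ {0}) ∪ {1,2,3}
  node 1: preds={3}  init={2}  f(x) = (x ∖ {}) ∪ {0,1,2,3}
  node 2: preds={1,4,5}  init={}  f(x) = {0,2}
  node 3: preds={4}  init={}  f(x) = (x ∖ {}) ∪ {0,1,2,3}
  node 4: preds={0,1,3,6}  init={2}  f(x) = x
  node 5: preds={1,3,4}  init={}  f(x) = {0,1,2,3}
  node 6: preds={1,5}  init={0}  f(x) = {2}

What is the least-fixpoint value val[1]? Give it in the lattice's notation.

Iteration log — 12 steps:
  step 1. node 0  ⊔preds={}  new={0,1,2,3}  old={0,2}  +wl: 
  step 2. node 1  ⊔preds={}  new={0,1,2,3}  old={2}  +wl: 
  step 3. node 2  ⊔preds={0,1,2,3}  new={0,2}  old={}  +wl: 0
  step 4. node 3  ⊔preds={2}  new={0,1,2,3}  old={}  +wl: 1
  step 5. node 4  ⊔preds={0,1,2,3}  new={0,1,2,3}  old={2}  +wl: 2,3
  step 6. node 5  ⊔preds={0,1,2,3}  new={0,1,2,3}  old={}  +wl: 
  step 7. node 6  ⊔preds={0,1,2,3}  new={0,2}  old={0}  +wl: 4
  step 8. node 0  ⊔preds={0,1,2,3}  new={0,1,2,3}  stable
  step 9. node 1  ⊔preds={0,1,2,3}  new={0,1,2,3}  stable
  step 10. node 2  ⊔preds={0,1,2,3}  new={0,2}  stable
  step 11. node 3  ⊔preds={0,1,2,3}  new={0,1,2,3}  stable
  step 12. node 4  ⊔preds={0,1,2,3}  new={0,1,2,3}  stable

Least fixpoint reached:
  node 0: {0,1,2,3}
  node 1: {0,1,2,3}
  node 2: {0,2}
  node 3: {0,1,2,3}
  node 4: {0,1,2,3}
  node 5: {0,1,2,3}
  node 6: {0,2}

{0,1,2,3}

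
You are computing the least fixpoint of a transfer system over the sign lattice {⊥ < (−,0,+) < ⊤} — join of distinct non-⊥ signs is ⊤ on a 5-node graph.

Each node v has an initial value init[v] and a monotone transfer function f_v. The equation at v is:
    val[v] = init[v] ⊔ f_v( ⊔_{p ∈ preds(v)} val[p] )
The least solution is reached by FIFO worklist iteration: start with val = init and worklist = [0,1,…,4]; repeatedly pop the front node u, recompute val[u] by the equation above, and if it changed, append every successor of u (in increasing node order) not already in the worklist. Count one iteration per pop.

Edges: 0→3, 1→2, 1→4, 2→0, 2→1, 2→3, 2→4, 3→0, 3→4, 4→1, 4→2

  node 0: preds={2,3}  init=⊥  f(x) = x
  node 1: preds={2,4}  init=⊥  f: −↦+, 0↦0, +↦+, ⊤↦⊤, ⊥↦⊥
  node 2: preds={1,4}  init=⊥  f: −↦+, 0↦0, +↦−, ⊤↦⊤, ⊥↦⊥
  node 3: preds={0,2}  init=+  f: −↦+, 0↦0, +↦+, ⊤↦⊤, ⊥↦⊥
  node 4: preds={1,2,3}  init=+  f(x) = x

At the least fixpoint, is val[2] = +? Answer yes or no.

Worklist (12 pops):
  #1 pop 0: in=+ → + (was ⊥); enqueue []
  #2 pop 1: in=+ → + (was ⊥); enqueue []
  #3 pop 2: in=+ → − (was ⊥); enqueue [0,1]
  #4 pop 3: in=⊤ → ⊤ (was +); enqueue []
  #5 pop 4: in=⊤ → ⊤ (was +); enqueue [2]
  #6 pop 0: in=⊤ → ⊤ (was +); enqueue [3]
  #7 pop 1: in=⊤ → ⊤ (was +); enqueue [4]
  #8 pop 2: in=⊤ → ⊤ (was −); enqueue [0,1]
  #9 pop 3: in=⊤ → ⊤ (no change)
  #10 pop 4: in=⊤ → ⊤ (no change)
  #11 pop 0: in=⊤ → ⊤ (no change)
  #12 pop 1: in=⊤ → ⊤ (no change)

Fixpoint:
  val[0] = ⊤
  val[1] = ⊤
  val[2] = ⊤
  val[3] = ⊤
  val[4] = ⊤

no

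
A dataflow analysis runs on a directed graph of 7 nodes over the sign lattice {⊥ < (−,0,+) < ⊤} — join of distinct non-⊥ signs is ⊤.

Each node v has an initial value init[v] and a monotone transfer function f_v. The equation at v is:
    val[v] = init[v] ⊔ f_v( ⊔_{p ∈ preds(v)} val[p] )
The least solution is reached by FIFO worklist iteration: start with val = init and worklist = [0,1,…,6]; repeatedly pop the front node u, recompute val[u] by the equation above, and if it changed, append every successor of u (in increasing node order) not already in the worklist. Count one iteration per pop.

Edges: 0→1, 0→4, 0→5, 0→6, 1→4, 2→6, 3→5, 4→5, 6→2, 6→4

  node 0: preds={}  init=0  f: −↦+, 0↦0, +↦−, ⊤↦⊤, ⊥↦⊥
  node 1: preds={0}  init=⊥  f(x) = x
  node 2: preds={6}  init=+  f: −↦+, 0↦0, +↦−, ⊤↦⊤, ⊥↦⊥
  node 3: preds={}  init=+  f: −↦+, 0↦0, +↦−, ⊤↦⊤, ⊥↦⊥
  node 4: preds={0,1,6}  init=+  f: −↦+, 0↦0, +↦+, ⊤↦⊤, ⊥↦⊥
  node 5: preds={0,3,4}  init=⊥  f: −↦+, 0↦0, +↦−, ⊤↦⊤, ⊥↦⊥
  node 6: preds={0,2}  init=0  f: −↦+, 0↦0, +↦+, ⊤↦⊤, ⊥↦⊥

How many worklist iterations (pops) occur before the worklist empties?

9

Trace (9 dequeues):
  [1] u=0 | in ⊥ | out 0 | ==
  [2] u=1 | in 0 | out 0 | prev ⊥ | push {}
  [3] u=2 | in 0 | out ⊤ | prev + | push {}
  [4] u=3 | in ⊥ | out + | ==
  [5] u=4 | in 0 | out ⊤ | prev + | push {}
  [6] u=5 | in ⊤ | out ⊤ | prev ⊥ | push {}
  [7] u=6 | in ⊤ | out ⊤ | prev 0 | push {2,4}
  [8] u=2 | in ⊤ | out ⊤ | ==
  [9] u=4 | in ⊤ | out ⊤ | ==

Converged values:
  [0] 0
  [1] 0
  [2] ⊤
  [3] +
  [4] ⊤
  [5] ⊤
  [6] ⊤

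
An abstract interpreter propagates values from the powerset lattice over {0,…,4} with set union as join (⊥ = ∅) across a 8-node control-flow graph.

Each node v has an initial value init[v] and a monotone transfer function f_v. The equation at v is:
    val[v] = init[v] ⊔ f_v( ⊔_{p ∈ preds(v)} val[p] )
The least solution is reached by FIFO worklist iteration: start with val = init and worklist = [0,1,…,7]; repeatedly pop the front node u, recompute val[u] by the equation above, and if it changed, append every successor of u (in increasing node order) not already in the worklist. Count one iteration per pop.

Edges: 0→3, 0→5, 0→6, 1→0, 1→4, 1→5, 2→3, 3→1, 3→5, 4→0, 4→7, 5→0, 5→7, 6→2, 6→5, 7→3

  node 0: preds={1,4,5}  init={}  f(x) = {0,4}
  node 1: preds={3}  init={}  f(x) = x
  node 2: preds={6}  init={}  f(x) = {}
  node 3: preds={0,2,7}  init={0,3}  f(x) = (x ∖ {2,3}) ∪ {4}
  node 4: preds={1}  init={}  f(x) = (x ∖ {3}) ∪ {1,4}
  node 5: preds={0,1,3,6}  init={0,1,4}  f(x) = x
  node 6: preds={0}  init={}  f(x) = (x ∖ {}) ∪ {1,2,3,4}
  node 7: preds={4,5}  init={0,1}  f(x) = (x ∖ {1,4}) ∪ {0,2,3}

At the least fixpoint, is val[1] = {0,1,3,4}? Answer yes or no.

Worklist (16 pops):
  #1 pop 0: in={0,1,4} → {0,4} (was {}); enqueue []
  #2 pop 1: in={0,3} → {0,3} (was {}); enqueue [0]
  #3 pop 2: in={} → {} (no change)
  #4 pop 3: in={0,1,4} → {0,1,3,4} (was {0,3}); enqueue [1]
  #5 pop 4: in={0,3} → {0,1,4} (was {}); enqueue []
  #6 pop 5: in={0,1,3,4} → {0,1,3,4} (was {0,1,4}); enqueue []
  #7 pop 6: in={0,4} → {0,1,2,3,4} (was {}); enqueue [2,5]
  #8 pop 7: in={0,1,3,4} → {0,1,2,3} (was {0,1}); enqueue [3]
  #9 pop 0: in={0,1,3,4} → {0,4} (no change)
  #10 pop 1: in={0,1,3,4} → {0,1,3,4} (was {0,3}); enqueue [0,4]
  #11 pop 2: in={0,1,2,3,4} → {} (no change)
  #12 pop 5: in={0,1,2,3,4} → {0,1,2,3,4} (was {0,1,3,4}); enqueue [7]
  #13 pop 3: in={0,1,2,3,4} → {0,1,3,4} (no change)
  #14 pop 0: in={0,1,2,3,4} → {0,4} (no change)
  #15 pop 4: in={0,1,3,4} → {0,1,4} (no change)
  #16 pop 7: in={0,1,2,3,4} → {0,1,2,3} (no change)

Fixpoint:
  val[0] = {0,4}
  val[1] = {0,1,3,4}
  val[2] = {}
  val[3] = {0,1,3,4}
  val[4] = {0,1,4}
  val[5] = {0,1,2,3,4}
  val[6] = {0,1,2,3,4}
  val[7] = {0,1,2,3}

yes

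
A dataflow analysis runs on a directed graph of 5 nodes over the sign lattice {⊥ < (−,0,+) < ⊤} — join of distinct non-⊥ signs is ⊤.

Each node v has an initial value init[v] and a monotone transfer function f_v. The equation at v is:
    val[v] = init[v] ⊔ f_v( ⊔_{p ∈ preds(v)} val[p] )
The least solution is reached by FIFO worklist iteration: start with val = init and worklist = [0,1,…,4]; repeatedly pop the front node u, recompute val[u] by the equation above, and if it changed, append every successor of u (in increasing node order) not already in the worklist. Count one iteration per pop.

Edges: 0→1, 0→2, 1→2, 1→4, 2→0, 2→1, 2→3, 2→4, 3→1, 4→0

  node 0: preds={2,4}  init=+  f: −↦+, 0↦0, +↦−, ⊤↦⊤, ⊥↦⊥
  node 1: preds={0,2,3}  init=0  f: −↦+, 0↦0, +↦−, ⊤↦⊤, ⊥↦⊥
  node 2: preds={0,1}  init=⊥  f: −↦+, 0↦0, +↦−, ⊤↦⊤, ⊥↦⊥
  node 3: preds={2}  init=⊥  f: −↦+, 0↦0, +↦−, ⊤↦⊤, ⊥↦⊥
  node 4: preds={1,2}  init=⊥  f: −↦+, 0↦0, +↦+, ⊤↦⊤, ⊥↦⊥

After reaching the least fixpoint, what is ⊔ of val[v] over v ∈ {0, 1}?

⊤

Iteration log — 8 steps:
  step 1. node 0  ⊔preds=⊥  new=+  stable
  step 2. node 1  ⊔preds=+  new=⊤  old=0  +wl: 
  step 3. node 2  ⊔preds=⊤  new=⊤  old=⊥  +wl: 0,1
  step 4. node 3  ⊔preds=⊤  new=⊤  old=⊥  +wl: 
  step 5. node 4  ⊔preds=⊤  new=⊤  old=⊥  +wl: 
  step 6. node 0  ⊔preds=⊤  new=⊤  old=+  +wl: 2
  step 7. node 1  ⊔preds=⊤  new=⊤  stable
  step 8. node 2  ⊔preds=⊤  new=⊤  stable

Least fixpoint reached:
  node 0: ⊤
  node 1: ⊤
  node 2: ⊤
  node 3: ⊤
  node 4: ⊤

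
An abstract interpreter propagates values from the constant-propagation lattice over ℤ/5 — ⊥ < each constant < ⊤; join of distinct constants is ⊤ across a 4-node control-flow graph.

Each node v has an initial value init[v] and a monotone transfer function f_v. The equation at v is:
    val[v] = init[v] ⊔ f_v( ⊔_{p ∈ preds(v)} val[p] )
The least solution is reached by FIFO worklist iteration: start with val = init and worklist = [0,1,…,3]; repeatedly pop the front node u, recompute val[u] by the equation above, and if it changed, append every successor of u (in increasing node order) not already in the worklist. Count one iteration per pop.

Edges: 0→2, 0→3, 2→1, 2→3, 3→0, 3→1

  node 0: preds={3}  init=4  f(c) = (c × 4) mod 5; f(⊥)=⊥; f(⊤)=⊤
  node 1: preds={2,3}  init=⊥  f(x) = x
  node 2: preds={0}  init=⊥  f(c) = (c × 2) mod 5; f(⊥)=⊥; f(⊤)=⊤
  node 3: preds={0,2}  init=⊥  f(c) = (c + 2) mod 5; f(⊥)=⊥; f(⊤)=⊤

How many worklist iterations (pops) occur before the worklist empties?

Worklist (9 pops):
  #1 pop 0: in=⊥ → 4 (no change)
  #2 pop 1: in=⊥ → ⊥ (no change)
  #3 pop 2: in=4 → 3 (was ⊥); enqueue [1]
  #4 pop 3: in=⊤ → ⊤ (was ⊥); enqueue [0]
  #5 pop 1: in=⊤ → ⊤ (was ⊥); enqueue []
  #6 pop 0: in=⊤ → ⊤ (was 4); enqueue [2,3]
  #7 pop 2: in=⊤ → ⊤ (was 3); enqueue [1]
  #8 pop 3: in=⊤ → ⊤ (no change)
  #9 pop 1: in=⊤ → ⊤ (no change)

Fixpoint:
  val[0] = ⊤
  val[1] = ⊤
  val[2] = ⊤
  val[3] = ⊤

9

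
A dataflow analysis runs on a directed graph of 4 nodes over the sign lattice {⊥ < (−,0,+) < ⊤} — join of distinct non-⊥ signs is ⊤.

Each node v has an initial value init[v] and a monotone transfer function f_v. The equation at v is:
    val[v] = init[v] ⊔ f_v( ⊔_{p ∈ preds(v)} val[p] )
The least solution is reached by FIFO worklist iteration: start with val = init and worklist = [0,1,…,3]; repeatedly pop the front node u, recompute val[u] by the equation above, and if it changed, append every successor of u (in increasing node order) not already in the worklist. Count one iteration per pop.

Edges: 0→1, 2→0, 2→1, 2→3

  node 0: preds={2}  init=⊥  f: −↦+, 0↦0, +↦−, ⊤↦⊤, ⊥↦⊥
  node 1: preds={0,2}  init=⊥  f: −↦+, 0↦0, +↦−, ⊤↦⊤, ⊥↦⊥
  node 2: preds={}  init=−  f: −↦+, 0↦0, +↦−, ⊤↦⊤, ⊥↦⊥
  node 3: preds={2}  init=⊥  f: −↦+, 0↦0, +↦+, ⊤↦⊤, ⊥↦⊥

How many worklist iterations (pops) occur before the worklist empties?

4

Worklist (4 pops):
  #1 pop 0: in=− → + (was ⊥); enqueue []
  #2 pop 1: in=⊤ → ⊤ (was ⊥); enqueue []
  #3 pop 2: in=⊥ → − (no change)
  #4 pop 3: in=− → + (was ⊥); enqueue []

Fixpoint:
  val[0] = +
  val[1] = ⊤
  val[2] = −
  val[3] = +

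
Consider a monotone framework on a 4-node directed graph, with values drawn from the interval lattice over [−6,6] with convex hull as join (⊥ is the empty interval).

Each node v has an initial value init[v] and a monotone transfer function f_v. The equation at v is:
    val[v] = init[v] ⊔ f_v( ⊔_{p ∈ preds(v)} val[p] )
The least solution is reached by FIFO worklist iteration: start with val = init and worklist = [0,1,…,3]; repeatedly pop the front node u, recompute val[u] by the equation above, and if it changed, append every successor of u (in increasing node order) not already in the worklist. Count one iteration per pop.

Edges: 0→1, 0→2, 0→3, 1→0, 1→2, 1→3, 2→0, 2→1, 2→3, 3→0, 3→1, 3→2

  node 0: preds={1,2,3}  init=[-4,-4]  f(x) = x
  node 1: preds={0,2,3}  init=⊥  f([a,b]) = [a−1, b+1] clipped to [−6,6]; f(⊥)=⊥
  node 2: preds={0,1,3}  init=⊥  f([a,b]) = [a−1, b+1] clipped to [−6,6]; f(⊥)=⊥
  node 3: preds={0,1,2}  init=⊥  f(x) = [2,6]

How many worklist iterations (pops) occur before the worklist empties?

10

Trace (10 dequeues):
  [1] u=0 | in ⊥ | out [-4,-4] | ==
  [2] u=1 | in [-4,-4] | out [-5,-3] | prev ⊥ | push {0}
  [3] u=2 | in [-5,-3] | out [-6,-2] | prev ⊥ | push {1}
  [4] u=3 | in [-6,-2] | out [2,6] | prev ⊥ | push {2}
  [5] u=0 | in [-6,6] | out [-6,6] | prev [-4,-4] | push {3}
  [6] u=1 | in [-6,6] | out [-6,6] | prev [-5,-3] | push {0}
  [7] u=2 | in [-6,6] | out [-6,6] | prev [-6,-2] | push {1}
  [8] u=3 | in [-6,6] | out [2,6] | ==
  [9] u=0 | in [-6,6] | out [-6,6] | ==
  [10] u=1 | in [-6,6] | out [-6,6] | ==

Converged values:
  [0] [-6,6]
  [1] [-6,6]
  [2] [-6,6]
  [3] [2,6]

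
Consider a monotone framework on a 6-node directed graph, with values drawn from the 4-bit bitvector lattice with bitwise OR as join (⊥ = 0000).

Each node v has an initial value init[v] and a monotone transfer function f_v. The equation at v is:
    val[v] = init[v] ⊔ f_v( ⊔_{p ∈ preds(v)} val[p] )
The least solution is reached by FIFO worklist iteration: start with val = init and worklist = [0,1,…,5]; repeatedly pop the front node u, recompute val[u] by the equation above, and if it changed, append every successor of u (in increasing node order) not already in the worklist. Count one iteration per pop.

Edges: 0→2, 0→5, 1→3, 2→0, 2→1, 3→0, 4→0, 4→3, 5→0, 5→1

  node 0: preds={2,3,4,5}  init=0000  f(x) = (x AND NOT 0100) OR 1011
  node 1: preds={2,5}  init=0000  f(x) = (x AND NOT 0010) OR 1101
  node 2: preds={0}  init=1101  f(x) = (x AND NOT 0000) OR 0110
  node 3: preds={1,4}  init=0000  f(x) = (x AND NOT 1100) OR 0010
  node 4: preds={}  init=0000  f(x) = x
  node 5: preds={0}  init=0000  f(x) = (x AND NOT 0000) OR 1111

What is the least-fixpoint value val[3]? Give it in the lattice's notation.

Trace (8 dequeues):
  [1] u=0 | in 1101 | out 1011 | prev 0000 | push {}
  [2] u=1 | in 1101 | out 1101 | prev 0000 | push {}
  [3] u=2 | in 1011 | out 1111 | prev 1101 | push {0,1}
  [4] u=3 | in 1101 | out 0011 | prev 0000 | push {}
  [5] u=4 | in 0000 | out 0000 | ==
  [6] u=5 | in 1011 | out 1111 | prev 0000 | push {}
  [7] u=0 | in 1111 | out 1011 | ==
  [8] u=1 | in 1111 | out 1101 | ==

Converged values:
  [0] 1011
  [1] 1101
  [2] 1111
  [3] 0011
  [4] 0000
  [5] 1111

0011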